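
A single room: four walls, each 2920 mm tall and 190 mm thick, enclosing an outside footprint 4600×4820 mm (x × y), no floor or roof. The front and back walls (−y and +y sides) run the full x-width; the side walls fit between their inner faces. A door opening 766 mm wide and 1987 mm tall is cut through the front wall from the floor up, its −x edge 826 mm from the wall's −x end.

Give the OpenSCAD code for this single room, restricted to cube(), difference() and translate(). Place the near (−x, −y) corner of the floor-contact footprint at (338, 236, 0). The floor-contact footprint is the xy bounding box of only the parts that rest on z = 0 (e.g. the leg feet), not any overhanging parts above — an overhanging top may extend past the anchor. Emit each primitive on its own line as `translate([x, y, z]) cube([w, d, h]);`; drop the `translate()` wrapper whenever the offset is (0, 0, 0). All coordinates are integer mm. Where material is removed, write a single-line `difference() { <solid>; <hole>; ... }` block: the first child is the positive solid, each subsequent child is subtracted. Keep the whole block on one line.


difference() { translate([338, 236, 0]) cube([4600, 190, 2920]); translate([1164, 236, 0]) cube([766, 190, 1987]); }
translate([338, 4866, 0]) cube([4600, 190, 2920]);
translate([338, 426, 0]) cube([190, 4440, 2920]);
translate([4748, 426, 0]) cube([190, 4440, 2920]);


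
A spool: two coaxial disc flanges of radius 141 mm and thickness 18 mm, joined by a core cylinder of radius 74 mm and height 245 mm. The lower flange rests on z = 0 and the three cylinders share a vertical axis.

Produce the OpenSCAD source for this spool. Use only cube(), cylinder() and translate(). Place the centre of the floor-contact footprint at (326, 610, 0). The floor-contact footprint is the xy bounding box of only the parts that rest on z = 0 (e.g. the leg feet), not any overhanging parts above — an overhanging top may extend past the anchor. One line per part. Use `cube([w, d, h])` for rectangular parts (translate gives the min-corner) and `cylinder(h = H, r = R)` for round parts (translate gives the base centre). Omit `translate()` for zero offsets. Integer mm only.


translate([326, 610, 0]) cylinder(h = 18, r = 141);
translate([326, 610, 18]) cylinder(h = 245, r = 74);
translate([326, 610, 263]) cylinder(h = 18, r = 141);


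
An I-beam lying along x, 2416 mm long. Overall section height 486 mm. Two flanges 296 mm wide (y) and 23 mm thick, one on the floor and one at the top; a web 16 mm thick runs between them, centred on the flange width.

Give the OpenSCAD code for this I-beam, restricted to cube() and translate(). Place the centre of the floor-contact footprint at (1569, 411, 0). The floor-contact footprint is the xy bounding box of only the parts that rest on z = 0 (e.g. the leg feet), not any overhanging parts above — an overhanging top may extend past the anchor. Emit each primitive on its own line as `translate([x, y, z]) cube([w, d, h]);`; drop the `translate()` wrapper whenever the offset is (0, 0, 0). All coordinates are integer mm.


translate([361, 263, 0]) cube([2416, 296, 23]);
translate([361, 403, 23]) cube([2416, 16, 440]);
translate([361, 263, 463]) cube([2416, 296, 23]);


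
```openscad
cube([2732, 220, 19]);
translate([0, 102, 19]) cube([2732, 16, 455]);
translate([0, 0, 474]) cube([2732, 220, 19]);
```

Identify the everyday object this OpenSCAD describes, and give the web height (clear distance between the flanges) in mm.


An I-beam. The web height is 455 mm.

Two wide flanges with a thin centred web — an I-beam. Overall 493 mm minus two 19 mm flanges gives a web of 493 − 2·19 = 455 mm.


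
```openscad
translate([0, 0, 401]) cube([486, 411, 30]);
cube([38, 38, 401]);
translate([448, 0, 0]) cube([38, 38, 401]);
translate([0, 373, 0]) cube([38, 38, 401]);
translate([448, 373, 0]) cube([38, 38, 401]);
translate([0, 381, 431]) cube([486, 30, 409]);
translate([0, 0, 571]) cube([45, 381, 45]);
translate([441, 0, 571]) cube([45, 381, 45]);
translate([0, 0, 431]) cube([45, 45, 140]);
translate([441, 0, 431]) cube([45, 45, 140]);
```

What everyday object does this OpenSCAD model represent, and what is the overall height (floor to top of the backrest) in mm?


A chair. The overall height is 840 mm.

A slab on four corner posts with a tall panel at the back — a chair. The seat slab sits at z = 401 with thickness 30, and the 409 mm backrest starts at the seat top, so the overall height is 401 + 30 + 409 = 840 mm.


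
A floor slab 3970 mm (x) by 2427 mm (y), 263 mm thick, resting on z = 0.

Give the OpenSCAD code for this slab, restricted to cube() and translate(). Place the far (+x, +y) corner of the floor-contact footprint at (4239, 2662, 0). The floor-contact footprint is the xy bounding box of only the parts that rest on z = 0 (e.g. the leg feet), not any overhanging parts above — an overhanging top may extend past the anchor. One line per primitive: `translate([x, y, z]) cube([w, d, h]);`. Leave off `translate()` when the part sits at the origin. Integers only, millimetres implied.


translate([269, 235, 0]) cube([3970, 2427, 263]);


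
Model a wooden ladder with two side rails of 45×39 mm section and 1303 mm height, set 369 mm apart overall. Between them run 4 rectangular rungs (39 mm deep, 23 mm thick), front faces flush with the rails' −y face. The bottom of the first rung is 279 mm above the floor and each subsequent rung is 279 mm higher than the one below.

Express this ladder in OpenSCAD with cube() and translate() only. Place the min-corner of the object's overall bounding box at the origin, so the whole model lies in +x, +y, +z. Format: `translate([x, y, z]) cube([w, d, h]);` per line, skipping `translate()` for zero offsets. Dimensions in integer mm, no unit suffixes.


cube([45, 39, 1303]);
translate([324, 0, 0]) cube([45, 39, 1303]);
translate([45, 0, 279]) cube([279, 39, 23]);
translate([45, 0, 558]) cube([279, 39, 23]);
translate([45, 0, 837]) cube([279, 39, 23]);
translate([45, 0, 1116]) cube([279, 39, 23]);


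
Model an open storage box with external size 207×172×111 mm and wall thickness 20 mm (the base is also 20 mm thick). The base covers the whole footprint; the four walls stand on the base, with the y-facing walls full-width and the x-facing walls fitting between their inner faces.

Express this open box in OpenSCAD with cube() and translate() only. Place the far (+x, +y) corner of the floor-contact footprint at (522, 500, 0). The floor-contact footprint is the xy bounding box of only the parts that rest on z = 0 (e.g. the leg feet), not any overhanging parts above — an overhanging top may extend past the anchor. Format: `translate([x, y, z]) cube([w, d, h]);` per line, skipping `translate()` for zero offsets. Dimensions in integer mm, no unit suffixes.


translate([315, 328, 0]) cube([207, 172, 20]);
translate([315, 328, 20]) cube([207, 20, 91]);
translate([315, 480, 20]) cube([207, 20, 91]);
translate([315, 348, 20]) cube([20, 132, 91]);
translate([502, 348, 20]) cube([20, 132, 91]);


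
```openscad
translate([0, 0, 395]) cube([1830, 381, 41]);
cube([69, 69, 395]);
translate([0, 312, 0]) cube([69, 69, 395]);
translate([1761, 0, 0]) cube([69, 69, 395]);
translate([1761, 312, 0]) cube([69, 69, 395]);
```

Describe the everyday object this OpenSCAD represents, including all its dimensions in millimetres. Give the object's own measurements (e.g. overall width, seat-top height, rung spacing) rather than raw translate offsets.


A long wooden bench with a 1830 mm (x) × 381 mm (y) seat, 41 mm thick, its top surface 436 mm above the floor. Four 69 mm square legs at the seat corners, flush with the edges, run from z = 0 to the seat underside.


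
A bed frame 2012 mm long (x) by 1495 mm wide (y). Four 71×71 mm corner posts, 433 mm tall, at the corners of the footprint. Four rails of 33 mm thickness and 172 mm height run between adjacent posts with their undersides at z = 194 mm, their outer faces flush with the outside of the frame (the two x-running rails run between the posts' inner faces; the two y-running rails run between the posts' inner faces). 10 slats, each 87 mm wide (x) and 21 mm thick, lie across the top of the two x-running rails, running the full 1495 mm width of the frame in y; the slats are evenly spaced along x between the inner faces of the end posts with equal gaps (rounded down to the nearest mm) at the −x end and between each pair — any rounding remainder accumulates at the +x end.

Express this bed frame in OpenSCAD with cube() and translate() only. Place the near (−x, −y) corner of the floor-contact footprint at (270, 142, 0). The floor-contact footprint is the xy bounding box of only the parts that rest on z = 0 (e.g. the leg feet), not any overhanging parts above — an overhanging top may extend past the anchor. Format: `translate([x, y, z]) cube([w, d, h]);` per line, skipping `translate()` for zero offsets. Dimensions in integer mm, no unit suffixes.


// slat z = rail_z + rail_h = 194 + 172 = 366
// slat gap = ⌊(1870 − 10·87) / 11⌋ = 90
translate([270, 142, 0]) cube([71, 71, 433]);
translate([270, 1566, 0]) cube([71, 71, 433]);
translate([2211, 142, 0]) cube([71, 71, 433]);
translate([2211, 1566, 0]) cube([71, 71, 433]);
translate([341, 142, 194]) cube([1870, 33, 172]);
translate([341, 1604, 194]) cube([1870, 33, 172]);
translate([270, 213, 194]) cube([33, 1353, 172]);
translate([2249, 213, 194]) cube([33, 1353, 172]);
translate([431, 142, 366]) cube([87, 1495, 21]);
translate([608, 142, 366]) cube([87, 1495, 21]);
translate([785, 142, 366]) cube([87, 1495, 21]);
translate([962, 142, 366]) cube([87, 1495, 21]);
translate([1139, 142, 366]) cube([87, 1495, 21]);
translate([1316, 142, 366]) cube([87, 1495, 21]);
translate([1493, 142, 366]) cube([87, 1495, 21]);
translate([1670, 142, 366]) cube([87, 1495, 21]);
translate([1847, 142, 366]) cube([87, 1495, 21]);
translate([2024, 142, 366]) cube([87, 1495, 21]);


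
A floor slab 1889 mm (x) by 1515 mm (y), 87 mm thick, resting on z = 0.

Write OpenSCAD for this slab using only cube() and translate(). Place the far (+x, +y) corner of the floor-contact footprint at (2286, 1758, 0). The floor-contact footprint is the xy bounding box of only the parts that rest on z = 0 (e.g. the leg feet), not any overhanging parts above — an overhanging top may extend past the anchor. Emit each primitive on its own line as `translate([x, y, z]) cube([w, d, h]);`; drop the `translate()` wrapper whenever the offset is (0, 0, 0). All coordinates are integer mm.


translate([397, 243, 0]) cube([1889, 1515, 87]);


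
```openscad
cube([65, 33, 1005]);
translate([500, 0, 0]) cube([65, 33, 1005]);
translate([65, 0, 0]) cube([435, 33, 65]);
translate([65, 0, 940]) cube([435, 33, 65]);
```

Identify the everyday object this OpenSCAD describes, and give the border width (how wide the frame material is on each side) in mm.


A picture frame. The border width is 65 mm.

Four thin pieces enclosing a rectangular opening — a picture frame. The two full-height stiles are 1005 mm tall; the top rail sits at z = 940 and is 65 mm tall, so the border above the opening is 1005 − 940 = 65 mm, matching the stile x-width.


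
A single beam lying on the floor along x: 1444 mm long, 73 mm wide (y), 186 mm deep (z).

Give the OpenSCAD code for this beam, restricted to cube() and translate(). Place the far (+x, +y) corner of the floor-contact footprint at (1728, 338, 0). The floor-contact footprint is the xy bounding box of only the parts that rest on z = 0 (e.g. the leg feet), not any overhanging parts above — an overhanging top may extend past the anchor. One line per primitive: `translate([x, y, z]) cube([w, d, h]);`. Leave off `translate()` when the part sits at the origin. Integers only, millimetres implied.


translate([284, 265, 0]) cube([1444, 73, 186]);


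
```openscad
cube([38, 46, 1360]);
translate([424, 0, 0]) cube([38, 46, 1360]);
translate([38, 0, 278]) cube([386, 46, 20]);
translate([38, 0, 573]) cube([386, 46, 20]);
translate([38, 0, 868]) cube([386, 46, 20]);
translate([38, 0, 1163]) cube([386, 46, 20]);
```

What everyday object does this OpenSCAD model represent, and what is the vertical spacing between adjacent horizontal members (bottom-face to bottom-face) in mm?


A ladder. The rung spacing is 295 mm.

Two tall 38×46 posts with 4 short bars between them — a ladder. Adjacent rungs sit at z = 278 and z = 573, so the spacing is 573 − 278 = 295 mm.


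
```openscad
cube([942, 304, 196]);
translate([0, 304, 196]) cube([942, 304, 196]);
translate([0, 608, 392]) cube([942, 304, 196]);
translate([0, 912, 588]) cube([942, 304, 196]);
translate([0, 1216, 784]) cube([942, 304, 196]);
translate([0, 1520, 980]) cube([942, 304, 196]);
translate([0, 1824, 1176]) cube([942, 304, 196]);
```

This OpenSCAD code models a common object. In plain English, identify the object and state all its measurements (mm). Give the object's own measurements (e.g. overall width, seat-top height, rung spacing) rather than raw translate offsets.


A straight staircase of 7 solid steps. Each step is 942 mm wide (x), 304 mm deep (y, the going) and 196 mm tall (the rise). The first step rests on the floor; each subsequent step sits one going further in +y and one rise higher in +z, directly behind and above the previous step with no overlap.


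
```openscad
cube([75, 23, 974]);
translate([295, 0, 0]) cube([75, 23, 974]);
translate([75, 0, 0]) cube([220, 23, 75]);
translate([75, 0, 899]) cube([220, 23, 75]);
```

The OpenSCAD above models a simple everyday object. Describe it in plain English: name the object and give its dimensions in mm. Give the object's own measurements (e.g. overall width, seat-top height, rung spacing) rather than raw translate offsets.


A rectangular picture frame lying in the x–z plane (depth along y). The opening is 220 mm wide (x) by 824 mm tall (z), surrounded by a border 75 mm wide on all four sides. The frame is 23 mm deep and is made of two full-height vertical stiles with two horizontal rails fitted between them.


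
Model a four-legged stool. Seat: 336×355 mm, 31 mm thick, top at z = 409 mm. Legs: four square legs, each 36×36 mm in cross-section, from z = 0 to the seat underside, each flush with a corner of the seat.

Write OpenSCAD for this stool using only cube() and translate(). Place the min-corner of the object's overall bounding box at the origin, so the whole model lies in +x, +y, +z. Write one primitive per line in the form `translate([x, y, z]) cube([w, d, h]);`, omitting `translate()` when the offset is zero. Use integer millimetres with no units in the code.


// leg_h = 409 - 31 = 378
translate([0, 0, 378]) cube([336, 355, 31]);
cube([36, 36, 378]);
translate([300, 0, 0]) cube([36, 36, 378]);
translate([0, 319, 0]) cube([36, 36, 378]);
translate([300, 319, 0]) cube([36, 36, 378]);


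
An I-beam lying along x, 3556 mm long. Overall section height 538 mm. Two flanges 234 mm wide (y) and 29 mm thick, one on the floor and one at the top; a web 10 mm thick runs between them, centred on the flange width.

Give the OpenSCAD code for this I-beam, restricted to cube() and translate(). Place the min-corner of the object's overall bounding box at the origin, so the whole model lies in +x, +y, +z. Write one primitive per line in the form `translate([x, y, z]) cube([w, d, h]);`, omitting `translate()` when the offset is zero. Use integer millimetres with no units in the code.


cube([3556, 234, 29]);
translate([0, 112, 29]) cube([3556, 10, 480]);
translate([0, 0, 509]) cube([3556, 234, 29]);


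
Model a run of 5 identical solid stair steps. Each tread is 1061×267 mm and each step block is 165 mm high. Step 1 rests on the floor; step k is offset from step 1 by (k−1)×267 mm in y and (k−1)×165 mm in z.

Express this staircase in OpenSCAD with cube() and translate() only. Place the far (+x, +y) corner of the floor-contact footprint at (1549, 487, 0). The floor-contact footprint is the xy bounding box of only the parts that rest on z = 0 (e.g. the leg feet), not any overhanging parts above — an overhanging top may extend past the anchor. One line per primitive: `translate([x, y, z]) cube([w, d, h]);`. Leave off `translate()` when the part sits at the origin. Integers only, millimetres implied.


translate([488, 220, 0]) cube([1061, 267, 165]);
translate([488, 487, 165]) cube([1061, 267, 165]);
translate([488, 754, 330]) cube([1061, 267, 165]);
translate([488, 1021, 495]) cube([1061, 267, 165]);
translate([488, 1288, 660]) cube([1061, 267, 165]);


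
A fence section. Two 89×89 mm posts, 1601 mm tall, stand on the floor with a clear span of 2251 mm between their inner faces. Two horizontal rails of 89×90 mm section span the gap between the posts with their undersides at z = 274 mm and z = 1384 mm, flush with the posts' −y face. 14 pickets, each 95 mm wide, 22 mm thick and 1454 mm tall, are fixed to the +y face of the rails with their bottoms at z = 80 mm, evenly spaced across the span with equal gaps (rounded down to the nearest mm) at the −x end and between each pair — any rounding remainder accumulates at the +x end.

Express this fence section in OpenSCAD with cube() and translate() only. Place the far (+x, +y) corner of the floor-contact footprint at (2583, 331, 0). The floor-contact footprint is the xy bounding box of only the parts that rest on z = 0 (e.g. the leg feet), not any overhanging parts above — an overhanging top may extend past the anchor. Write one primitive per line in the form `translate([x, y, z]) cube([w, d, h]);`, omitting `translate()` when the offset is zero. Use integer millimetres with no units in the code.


translate([154, 242, 0]) cube([89, 89, 1601]);
translate([2494, 242, 0]) cube([89, 89, 1601]);
translate([243, 242, 274]) cube([2251, 89, 90]);
translate([243, 242, 1384]) cube([2251, 89, 90]);
translate([304, 331, 80]) cube([95, 22, 1454]);
translate([460, 331, 80]) cube([95, 22, 1454]);
translate([616, 331, 80]) cube([95, 22, 1454]);
translate([772, 331, 80]) cube([95, 22, 1454]);
translate([928, 331, 80]) cube([95, 22, 1454]);
translate([1084, 331, 80]) cube([95, 22, 1454]);
translate([1240, 331, 80]) cube([95, 22, 1454]);
translate([1396, 331, 80]) cube([95, 22, 1454]);
translate([1552, 331, 80]) cube([95, 22, 1454]);
translate([1708, 331, 80]) cube([95, 22, 1454]);
translate([1864, 331, 80]) cube([95, 22, 1454]);
translate([2020, 331, 80]) cube([95, 22, 1454]);
translate([2176, 331, 80]) cube([95, 22, 1454]);
translate([2332, 331, 80]) cube([95, 22, 1454]);


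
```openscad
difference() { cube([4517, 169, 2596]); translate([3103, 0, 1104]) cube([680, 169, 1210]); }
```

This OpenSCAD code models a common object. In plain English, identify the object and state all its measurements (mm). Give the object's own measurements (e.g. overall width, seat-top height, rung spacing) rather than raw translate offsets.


A wall 4517 mm long (x), 169 mm thick (y), 2596 mm tall, with a rectangular window opening cut through it. The opening is 680 mm wide and 1210 mm tall; its sill is at z = 1104 mm and its near (−x) edge is 3103 mm from the wall's −x end. The opening passes through the full wall thickness.


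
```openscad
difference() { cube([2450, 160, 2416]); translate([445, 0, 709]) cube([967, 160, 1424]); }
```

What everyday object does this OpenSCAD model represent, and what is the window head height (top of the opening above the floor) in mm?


A wall with a window opening. The window head height is 2133 mm.

A wall with a rectangular opening subtracted — a window. Sill at z = 709, opening 1424 mm tall, so the head is at 709 + 1424 = 2133 mm.


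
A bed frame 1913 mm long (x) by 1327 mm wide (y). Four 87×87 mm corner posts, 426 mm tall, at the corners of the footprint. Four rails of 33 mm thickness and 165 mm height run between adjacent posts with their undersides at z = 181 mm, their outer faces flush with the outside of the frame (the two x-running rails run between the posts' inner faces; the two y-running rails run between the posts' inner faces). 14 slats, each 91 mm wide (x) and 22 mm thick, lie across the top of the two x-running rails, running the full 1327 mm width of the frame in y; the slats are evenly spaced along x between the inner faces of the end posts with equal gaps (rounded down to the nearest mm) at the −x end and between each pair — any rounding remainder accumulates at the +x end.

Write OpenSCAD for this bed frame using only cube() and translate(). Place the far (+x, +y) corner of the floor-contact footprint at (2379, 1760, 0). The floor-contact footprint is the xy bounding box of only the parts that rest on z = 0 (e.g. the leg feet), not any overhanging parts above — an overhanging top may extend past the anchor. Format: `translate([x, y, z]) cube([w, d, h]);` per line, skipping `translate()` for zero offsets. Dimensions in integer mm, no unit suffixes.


// slat z = rail_z + rail_h = 181 + 165 = 346
// slat gap = ⌊(1739 − 14·91) / 15⌋ = 31
translate([466, 433, 0]) cube([87, 87, 426]);
translate([466, 1673, 0]) cube([87, 87, 426]);
translate([2292, 433, 0]) cube([87, 87, 426]);
translate([2292, 1673, 0]) cube([87, 87, 426]);
translate([553, 433, 181]) cube([1739, 33, 165]);
translate([553, 1727, 181]) cube([1739, 33, 165]);
translate([466, 520, 181]) cube([33, 1153, 165]);
translate([2346, 520, 181]) cube([33, 1153, 165]);
translate([584, 433, 346]) cube([91, 1327, 22]);
translate([706, 433, 346]) cube([91, 1327, 22]);
translate([828, 433, 346]) cube([91, 1327, 22]);
translate([950, 433, 346]) cube([91, 1327, 22]);
translate([1072, 433, 346]) cube([91, 1327, 22]);
translate([1194, 433, 346]) cube([91, 1327, 22]);
translate([1316, 433, 346]) cube([91, 1327, 22]);
translate([1438, 433, 346]) cube([91, 1327, 22]);
translate([1560, 433, 346]) cube([91, 1327, 22]);
translate([1682, 433, 346]) cube([91, 1327, 22]);
translate([1804, 433, 346]) cube([91, 1327, 22]);
translate([1926, 433, 346]) cube([91, 1327, 22]);
translate([2048, 433, 346]) cube([91, 1327, 22]);
translate([2170, 433, 346]) cube([91, 1327, 22]);


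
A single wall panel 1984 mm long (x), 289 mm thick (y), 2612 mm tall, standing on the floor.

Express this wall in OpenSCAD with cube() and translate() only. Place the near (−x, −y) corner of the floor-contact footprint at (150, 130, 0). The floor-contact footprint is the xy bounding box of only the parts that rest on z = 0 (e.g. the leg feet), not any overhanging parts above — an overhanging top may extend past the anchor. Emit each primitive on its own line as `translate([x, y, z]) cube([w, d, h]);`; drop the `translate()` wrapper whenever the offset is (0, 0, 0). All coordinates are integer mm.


translate([150, 130, 0]) cube([1984, 289, 2612]);


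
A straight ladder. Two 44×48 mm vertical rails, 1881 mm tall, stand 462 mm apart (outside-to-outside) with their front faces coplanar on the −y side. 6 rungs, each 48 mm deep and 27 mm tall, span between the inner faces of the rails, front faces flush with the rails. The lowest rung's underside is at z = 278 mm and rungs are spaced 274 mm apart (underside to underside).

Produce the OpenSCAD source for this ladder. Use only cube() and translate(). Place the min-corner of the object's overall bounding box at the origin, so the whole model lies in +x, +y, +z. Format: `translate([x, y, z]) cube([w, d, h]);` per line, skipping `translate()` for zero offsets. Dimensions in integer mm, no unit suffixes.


// rung span = 462 - 2*44 = 374
// rung[k] z = 278 + k*274
cube([44, 48, 1881]);
translate([418, 0, 0]) cube([44, 48, 1881]);
translate([44, 0, 278]) cube([374, 48, 27]);
translate([44, 0, 552]) cube([374, 48, 27]);
translate([44, 0, 826]) cube([374, 48, 27]);
translate([44, 0, 1100]) cube([374, 48, 27]);
translate([44, 0, 1374]) cube([374, 48, 27]);
translate([44, 0, 1648]) cube([374, 48, 27]);


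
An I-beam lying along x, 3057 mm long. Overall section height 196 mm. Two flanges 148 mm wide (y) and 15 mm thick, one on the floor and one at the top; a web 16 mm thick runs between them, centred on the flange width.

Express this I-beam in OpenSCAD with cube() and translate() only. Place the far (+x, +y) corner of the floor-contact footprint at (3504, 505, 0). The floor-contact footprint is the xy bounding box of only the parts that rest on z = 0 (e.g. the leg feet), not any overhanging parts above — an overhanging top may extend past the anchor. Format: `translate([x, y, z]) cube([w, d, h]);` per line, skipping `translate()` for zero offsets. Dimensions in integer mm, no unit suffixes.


translate([447, 357, 0]) cube([3057, 148, 15]);
translate([447, 423, 15]) cube([3057, 16, 166]);
translate([447, 357, 181]) cube([3057, 148, 15]);


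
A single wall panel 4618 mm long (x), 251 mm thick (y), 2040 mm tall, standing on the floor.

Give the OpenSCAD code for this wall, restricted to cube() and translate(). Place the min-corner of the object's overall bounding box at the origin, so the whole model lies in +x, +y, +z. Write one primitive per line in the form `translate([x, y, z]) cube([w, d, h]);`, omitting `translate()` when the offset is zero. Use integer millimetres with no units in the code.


cube([4618, 251, 2040]);


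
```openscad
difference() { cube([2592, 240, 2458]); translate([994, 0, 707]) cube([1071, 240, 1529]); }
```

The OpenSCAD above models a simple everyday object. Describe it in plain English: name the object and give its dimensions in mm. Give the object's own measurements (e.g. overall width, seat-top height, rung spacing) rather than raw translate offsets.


A wall 2592 mm long (x), 240 mm thick (y), 2458 mm tall, with a rectangular window opening cut through it. The opening is 1071 mm wide and 1529 mm tall; its sill is at z = 707 mm and its near (−x) edge is 994 mm from the wall's −x end. The opening passes through the full wall thickness.


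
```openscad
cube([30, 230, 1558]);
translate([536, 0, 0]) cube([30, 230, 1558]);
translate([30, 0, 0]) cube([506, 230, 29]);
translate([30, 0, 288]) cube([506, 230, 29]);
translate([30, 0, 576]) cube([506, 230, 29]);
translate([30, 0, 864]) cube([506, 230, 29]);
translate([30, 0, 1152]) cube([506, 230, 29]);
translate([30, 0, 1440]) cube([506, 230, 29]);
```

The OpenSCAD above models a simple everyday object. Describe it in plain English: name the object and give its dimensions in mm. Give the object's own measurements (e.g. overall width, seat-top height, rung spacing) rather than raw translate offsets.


An open bookshelf. Two side panels, each 30 mm thick, 230 mm deep and 1558 mm tall, stand 566 mm apart (outside-to-outside). Between them sit 6 shelves, each 29 mm thick and 230 mm deep, spanning the full gap between the sides. The bottom shelf rests on the floor (its underside at z = 0) and the clear gap between one shelf's top and the next shelf's underside is 259 mm.


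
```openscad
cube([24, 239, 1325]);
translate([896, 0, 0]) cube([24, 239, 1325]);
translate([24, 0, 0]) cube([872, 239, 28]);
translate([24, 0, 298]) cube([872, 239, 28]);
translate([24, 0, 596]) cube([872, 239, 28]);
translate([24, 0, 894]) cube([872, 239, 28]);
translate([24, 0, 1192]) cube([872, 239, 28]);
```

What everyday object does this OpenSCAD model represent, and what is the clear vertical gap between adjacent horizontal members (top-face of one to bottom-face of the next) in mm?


A bookshelf. The clear shelf gap is 270 mm.

Two tall side panels with 5 horizontal boards between them — a bookshelf. The first two shelf undersides are at z = 0 and z = 298; with shelf thickness 28, the clear gap is 298 − 0 − 28 = 270 mm.


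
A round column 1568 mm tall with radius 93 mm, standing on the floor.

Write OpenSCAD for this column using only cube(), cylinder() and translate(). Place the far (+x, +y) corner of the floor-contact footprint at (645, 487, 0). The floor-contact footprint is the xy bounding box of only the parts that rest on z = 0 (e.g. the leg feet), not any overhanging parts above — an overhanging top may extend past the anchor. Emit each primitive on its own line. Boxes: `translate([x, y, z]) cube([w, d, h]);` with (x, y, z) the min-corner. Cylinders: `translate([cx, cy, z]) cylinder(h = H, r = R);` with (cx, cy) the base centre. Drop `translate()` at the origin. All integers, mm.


translate([552, 394, 0]) cylinder(h = 1568, r = 93);


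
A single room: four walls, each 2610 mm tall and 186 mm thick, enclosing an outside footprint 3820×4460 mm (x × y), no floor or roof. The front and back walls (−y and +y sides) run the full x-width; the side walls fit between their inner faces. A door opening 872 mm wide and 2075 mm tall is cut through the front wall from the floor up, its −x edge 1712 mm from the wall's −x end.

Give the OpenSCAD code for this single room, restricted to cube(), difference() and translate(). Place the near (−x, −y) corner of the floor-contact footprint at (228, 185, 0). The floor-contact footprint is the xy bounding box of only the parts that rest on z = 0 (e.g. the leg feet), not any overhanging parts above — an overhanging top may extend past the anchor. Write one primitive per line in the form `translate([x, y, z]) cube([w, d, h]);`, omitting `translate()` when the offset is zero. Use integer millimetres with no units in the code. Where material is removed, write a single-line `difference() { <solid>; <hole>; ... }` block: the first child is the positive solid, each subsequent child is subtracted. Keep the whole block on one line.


difference() { translate([228, 185, 0]) cube([3820, 186, 2610]); translate([1940, 185, 0]) cube([872, 186, 2075]); }
translate([228, 4459, 0]) cube([3820, 186, 2610]);
translate([228, 371, 0]) cube([186, 4088, 2610]);
translate([3862, 371, 0]) cube([186, 4088, 2610]);


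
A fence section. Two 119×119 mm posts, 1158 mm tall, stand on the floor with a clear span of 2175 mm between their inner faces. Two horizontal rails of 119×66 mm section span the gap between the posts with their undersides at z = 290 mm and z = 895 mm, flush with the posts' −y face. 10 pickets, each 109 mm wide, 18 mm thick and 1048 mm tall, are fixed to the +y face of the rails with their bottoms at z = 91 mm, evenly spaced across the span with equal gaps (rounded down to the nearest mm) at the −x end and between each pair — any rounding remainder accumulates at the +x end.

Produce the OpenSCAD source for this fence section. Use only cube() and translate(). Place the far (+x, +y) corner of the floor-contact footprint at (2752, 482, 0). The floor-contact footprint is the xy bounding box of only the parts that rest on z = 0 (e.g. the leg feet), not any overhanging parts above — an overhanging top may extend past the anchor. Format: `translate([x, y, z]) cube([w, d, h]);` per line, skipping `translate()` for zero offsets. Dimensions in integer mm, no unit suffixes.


translate([339, 363, 0]) cube([119, 119, 1158]);
translate([2633, 363, 0]) cube([119, 119, 1158]);
translate([458, 363, 290]) cube([2175, 119, 66]);
translate([458, 363, 895]) cube([2175, 119, 66]);
translate([556, 482, 91]) cube([109, 18, 1048]);
translate([763, 482, 91]) cube([109, 18, 1048]);
translate([970, 482, 91]) cube([109, 18, 1048]);
translate([1177, 482, 91]) cube([109, 18, 1048]);
translate([1384, 482, 91]) cube([109, 18, 1048]);
translate([1591, 482, 91]) cube([109, 18, 1048]);
translate([1798, 482, 91]) cube([109, 18, 1048]);
translate([2005, 482, 91]) cube([109, 18, 1048]);
translate([2212, 482, 91]) cube([109, 18, 1048]);
translate([2419, 482, 91]) cube([109, 18, 1048]);


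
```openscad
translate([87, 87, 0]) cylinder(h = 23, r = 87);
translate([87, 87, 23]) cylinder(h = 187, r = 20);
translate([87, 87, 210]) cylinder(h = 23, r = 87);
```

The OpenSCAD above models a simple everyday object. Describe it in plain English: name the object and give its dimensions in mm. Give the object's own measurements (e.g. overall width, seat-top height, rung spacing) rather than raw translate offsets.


A spool: two coaxial disc flanges of radius 87 mm and thickness 23 mm, joined by a core cylinder of radius 20 mm and height 187 mm. The lower flange rests on z = 0 and the three cylinders share a vertical axis.


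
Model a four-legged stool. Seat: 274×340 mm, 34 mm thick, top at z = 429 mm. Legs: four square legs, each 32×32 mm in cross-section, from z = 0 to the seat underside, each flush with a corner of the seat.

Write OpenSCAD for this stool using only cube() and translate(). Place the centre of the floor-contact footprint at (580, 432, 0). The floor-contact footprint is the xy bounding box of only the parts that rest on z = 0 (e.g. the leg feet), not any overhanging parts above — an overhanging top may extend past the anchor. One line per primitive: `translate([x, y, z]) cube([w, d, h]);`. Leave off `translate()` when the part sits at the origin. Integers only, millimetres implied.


// leg_h = 429 - 34 = 395
translate([443, 262, 395]) cube([274, 340, 34]);
translate([443, 262, 0]) cube([32, 32, 395]);
translate([685, 262, 0]) cube([32, 32, 395]);
translate([443, 570, 0]) cube([32, 32, 395]);
translate([685, 570, 0]) cube([32, 32, 395]);


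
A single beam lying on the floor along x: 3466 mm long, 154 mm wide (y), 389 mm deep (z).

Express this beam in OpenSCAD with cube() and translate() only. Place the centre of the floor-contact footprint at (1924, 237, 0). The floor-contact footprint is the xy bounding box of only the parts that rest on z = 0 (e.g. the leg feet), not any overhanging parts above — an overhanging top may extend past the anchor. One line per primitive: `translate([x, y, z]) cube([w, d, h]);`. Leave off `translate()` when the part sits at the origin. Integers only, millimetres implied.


translate([191, 160, 0]) cube([3466, 154, 389]);


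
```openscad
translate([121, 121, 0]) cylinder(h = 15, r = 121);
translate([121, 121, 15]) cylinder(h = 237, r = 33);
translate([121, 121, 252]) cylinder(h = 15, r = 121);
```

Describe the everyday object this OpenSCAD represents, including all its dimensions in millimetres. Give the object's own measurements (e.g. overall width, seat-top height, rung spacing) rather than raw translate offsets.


A spool: two coaxial disc flanges of radius 121 mm and thickness 15 mm, joined by a core cylinder of radius 33 mm and height 237 mm. The lower flange rests on z = 0 and the three cylinders share a vertical axis.


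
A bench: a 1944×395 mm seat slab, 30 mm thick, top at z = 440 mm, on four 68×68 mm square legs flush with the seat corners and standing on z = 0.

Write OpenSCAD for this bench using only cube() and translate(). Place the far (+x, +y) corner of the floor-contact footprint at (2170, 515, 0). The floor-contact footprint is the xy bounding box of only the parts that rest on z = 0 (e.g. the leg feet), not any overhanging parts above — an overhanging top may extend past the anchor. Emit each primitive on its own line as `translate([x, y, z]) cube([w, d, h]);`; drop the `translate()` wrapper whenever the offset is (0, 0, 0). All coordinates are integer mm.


translate([226, 120, 410]) cube([1944, 395, 30]);
translate([226, 120, 0]) cube([68, 68, 410]);
translate([226, 447, 0]) cube([68, 68, 410]);
translate([2102, 120, 0]) cube([68, 68, 410]);
translate([2102, 447, 0]) cube([68, 68, 410]);


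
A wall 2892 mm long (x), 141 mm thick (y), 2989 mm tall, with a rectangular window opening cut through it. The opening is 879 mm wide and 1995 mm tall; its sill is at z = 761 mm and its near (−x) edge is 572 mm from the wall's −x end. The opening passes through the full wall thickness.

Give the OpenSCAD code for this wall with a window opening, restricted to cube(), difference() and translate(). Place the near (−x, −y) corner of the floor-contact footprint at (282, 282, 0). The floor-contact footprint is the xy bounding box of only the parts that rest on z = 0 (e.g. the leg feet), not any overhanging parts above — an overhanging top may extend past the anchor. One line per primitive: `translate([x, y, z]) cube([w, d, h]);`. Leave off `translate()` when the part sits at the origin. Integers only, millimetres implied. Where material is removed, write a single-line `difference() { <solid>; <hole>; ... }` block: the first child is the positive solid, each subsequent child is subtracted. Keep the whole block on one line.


difference() { translate([282, 282, 0]) cube([2892, 141, 2989]); translate([854, 282, 761]) cube([879, 141, 1995]); }


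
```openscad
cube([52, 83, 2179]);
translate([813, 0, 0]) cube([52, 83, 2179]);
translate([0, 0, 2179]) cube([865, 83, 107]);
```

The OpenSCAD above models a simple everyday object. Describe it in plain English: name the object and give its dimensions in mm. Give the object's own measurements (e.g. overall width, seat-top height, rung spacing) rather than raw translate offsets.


A door frame. The clear opening is 761 mm wide and 2179 mm high. Two 52 mm wide jambs, 83 mm deep, stand either side of the opening from the floor to the top of the opening. A 107 mm thick head sits across the top of both jambs, spanning the full outside width of the frame.


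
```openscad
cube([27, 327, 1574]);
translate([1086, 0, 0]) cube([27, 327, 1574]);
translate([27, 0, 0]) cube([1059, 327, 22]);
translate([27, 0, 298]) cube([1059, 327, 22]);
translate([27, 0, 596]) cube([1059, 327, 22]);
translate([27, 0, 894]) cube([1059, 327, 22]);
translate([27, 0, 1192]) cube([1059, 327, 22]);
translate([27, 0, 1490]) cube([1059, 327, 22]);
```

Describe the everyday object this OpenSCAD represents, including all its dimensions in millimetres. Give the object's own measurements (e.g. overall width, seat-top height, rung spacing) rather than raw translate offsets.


An open bookshelf. Two side panels, each 27 mm thick, 327 mm deep and 1574 mm tall, stand 1113 mm apart (outside-to-outside). Between them sit 6 shelves, each 22 mm thick and 327 mm deep, spanning the full gap between the sides. The bottom shelf rests on the floor (its underside at z = 0) and the clear gap between one shelf's top and the next shelf's underside is 276 mm.


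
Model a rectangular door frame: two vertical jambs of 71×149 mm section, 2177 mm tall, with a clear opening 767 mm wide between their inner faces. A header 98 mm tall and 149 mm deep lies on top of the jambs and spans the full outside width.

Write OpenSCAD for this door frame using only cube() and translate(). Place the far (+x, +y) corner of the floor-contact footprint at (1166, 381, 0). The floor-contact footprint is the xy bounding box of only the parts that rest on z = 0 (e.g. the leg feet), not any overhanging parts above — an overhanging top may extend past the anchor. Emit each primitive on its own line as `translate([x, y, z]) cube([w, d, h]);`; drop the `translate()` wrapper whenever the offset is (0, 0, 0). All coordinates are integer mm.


translate([257, 232, 0]) cube([71, 149, 2177]);
translate([1095, 232, 0]) cube([71, 149, 2177]);
translate([257, 232, 2177]) cube([909, 149, 98]);


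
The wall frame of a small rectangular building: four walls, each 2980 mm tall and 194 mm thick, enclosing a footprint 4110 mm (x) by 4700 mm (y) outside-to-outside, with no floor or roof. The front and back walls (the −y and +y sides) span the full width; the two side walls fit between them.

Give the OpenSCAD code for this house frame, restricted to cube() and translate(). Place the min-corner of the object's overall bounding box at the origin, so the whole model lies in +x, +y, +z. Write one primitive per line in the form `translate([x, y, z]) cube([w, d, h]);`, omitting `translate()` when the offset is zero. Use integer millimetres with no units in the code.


cube([4110, 194, 2980]);
translate([0, 4506, 0]) cube([4110, 194, 2980]);
translate([0, 194, 0]) cube([194, 4312, 2980]);
translate([3916, 194, 0]) cube([194, 4312, 2980]);


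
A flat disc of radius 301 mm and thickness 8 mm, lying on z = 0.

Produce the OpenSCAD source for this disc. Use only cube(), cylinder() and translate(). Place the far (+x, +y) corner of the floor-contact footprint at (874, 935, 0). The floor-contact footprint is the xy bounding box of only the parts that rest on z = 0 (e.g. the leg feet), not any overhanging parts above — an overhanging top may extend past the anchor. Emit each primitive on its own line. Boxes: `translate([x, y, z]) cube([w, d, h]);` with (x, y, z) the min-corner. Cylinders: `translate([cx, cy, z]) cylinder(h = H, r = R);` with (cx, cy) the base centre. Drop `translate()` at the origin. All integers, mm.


translate([573, 634, 0]) cylinder(h = 8, r = 301);
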